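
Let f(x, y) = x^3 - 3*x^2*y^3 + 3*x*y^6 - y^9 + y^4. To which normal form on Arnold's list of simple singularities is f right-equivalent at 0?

E_6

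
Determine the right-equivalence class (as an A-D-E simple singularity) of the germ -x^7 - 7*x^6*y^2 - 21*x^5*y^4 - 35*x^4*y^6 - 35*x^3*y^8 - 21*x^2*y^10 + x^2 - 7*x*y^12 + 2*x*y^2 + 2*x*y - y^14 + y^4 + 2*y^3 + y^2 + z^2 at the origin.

The Hessian of f at 0 is [[2, 2, 0], [2, 2, 0], [0, 0, 2]] with rank 2, so corank 1. A Groebner basis of the Jacobian ideal J(f) in C{x,y,z} is {x^3 + 3*x^2*y - 3*x^2 - 4*x*y + x + y, x + y^2 + y, z}; counting standard monomials gives mu = 6. Corank 1: A-series; mu = 6 gives A_6.

A6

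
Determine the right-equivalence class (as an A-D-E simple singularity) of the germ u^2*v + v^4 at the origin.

D5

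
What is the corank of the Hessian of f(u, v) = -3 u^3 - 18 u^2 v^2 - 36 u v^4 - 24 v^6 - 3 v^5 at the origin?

2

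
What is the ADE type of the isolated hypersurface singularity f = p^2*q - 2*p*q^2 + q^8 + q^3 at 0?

D_9

The Hessian of f at 0 has rank 0. Corank 2; j^3 = q*(p - q)^2 has shape L^2 M (L != M), so D-series; mu = 9 gives D_9.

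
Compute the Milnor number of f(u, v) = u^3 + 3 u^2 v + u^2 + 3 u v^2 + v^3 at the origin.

The Hessian of f at 0 has rank 1. Corank 1: A-series; mu = 2 gives A_2.

2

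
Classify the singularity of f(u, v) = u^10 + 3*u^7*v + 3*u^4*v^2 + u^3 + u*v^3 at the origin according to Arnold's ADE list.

E_{7}

The Hessian of f at 0 has rank 0. Corank 2; j^3 = u^3 is a perfect cube, so E-series; the 4-jet and mu = 7 give E_7.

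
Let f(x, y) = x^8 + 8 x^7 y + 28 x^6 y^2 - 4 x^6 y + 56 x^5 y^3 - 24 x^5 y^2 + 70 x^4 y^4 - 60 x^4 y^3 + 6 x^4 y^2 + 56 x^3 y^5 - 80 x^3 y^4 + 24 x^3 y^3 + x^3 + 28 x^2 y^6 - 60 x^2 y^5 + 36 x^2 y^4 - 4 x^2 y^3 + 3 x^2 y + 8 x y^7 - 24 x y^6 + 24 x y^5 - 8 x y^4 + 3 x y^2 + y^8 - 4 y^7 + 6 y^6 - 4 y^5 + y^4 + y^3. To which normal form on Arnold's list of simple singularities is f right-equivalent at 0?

E6

The Hessian of f at 0 has rank 0. Corank 2; j^3 = (x + y)^3 is a perfect cube, so E-series; the 4-jet and mu = 6 give E_6.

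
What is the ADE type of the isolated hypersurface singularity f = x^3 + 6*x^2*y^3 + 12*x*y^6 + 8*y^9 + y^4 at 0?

E6

The Hessian of f at 0 is [[0, 0], [0, 0]] with rank 0, so corank 2. A Groebner basis of the Jacobian ideal J(f) in C{x,y} is {y^3, x^2}; counting standard monomials gives mu = 6. Corank 2; j^3 = x^3 is a perfect cube, so E-series; the 4-jet and mu = 6 give E_6.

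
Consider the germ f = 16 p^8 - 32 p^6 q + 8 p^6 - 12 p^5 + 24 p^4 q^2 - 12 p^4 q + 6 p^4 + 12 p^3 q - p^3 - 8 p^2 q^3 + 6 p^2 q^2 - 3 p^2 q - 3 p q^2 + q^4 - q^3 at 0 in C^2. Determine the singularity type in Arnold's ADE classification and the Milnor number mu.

Type E_6, Milnor number mu = 6.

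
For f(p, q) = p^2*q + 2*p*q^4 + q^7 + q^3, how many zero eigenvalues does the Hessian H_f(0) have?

Hessian at 0 has rank 0.

2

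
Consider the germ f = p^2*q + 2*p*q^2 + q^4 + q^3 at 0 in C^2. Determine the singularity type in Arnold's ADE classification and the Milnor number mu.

Type D_{5}, Milnor number mu = 5.

The Hessian of f at 0 has rank 0. Corank 2; j^3 = q*(p + q)^2 has shape L^2 M (L != M), so D-series; mu = 5 gives D_5.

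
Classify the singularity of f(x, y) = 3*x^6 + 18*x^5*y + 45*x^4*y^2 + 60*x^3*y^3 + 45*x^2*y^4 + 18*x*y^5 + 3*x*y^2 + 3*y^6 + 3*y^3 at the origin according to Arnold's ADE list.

D_7

The Hessian of f at 0 has rank 0. Corank 2; j^3 = 3*y^2*(x + y) has shape L^2 M (L != M), so D-series; mu = 7 gives D_7.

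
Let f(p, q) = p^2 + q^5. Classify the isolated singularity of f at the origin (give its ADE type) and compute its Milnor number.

The Hessian of f at 0 is [[2, 0], [0, 0]] with rank 1, so corank 1. A Groebner basis of the Jacobian ideal J(f) in C{p,q} is {q^4, p}; counting standard monomials gives mu = 4. Corank 1: A-series; mu = 4 gives A_4.

Type A4, Milnor number mu = 4.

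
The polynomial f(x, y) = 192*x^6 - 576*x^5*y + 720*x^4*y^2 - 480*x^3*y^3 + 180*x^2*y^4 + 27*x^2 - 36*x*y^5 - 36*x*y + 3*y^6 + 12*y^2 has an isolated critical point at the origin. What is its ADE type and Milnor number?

The Hessian of f at 0 is [[54, -36], [-36, 24]] with rank 1, so corank 1. A Groebner basis of the Jacobian ideal J(f) in C{x,y} is {y^5, x - 2*y/3}; counting standard monomials gives mu = 5. Corank 1: A-series; mu = 5 gives A_5.

Type A5, Milnor number mu = 5.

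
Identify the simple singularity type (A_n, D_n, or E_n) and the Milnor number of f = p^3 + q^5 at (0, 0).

The Hessian of f at 0 is [[0, 0], [0, 0]] with rank 0, so corank 2. A Groebner basis of the Jacobian ideal J(f) in C{p,q} is {q^4, p^2}; counting standard monomials gives mu = 8. Corank 2; j^3 = p^3 is a perfect cube, so E-series; the 5-jet and mu = 8 give E_8.

Type E_8, Milnor number mu = 8.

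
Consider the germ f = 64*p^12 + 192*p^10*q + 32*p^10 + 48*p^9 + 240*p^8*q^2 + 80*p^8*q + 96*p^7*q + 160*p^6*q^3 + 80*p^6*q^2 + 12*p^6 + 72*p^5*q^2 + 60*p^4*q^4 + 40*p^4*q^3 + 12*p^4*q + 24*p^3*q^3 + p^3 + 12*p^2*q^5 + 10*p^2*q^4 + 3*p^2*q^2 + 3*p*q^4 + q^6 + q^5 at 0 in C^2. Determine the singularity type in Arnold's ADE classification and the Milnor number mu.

Type E8, Milnor number mu = 8.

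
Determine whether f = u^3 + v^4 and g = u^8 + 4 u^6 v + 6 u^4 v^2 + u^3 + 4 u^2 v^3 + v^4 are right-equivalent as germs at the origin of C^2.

The Hessian of f at 0 has rank 0. Corank 2; j^3 = u^3 is a perfect cube, so E-series; the 4-jet and mu = 6 give E_6. The Hessian of g at 0 has rank 0. Corank 2; j^3 = u^3 is a perfect cube, so E-series; the 4-jet and mu = 6 give E_6. Both have type E_6, hence right-equivalent.

Yes.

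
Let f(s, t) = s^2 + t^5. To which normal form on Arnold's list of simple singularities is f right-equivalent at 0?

The Hessian of f at 0 is [[2, 0], [0, 0]] with rank 1, so corank 1. A Groebner basis of the Jacobian ideal J(f) in C{s,t} is {t^4, s}; counting standard monomials gives mu = 4. Corank 1: A-series; mu = 4 gives A_4.

A_{4}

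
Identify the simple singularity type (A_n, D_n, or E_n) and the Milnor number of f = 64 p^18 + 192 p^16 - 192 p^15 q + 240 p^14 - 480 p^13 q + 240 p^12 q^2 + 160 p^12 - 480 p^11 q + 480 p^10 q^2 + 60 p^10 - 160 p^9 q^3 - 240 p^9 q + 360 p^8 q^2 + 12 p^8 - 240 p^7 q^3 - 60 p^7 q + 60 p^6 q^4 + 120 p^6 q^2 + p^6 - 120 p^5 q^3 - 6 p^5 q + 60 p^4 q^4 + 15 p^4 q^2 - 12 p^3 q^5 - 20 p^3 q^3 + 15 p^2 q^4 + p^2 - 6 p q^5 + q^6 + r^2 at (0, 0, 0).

Type A5, Milnor number mu = 5.

The Hessian of f at 0 has rank 2. Corank 1: A-series; mu = 5 gives A_5.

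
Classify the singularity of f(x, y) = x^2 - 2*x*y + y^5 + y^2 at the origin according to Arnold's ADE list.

A4

The Hessian of f at 0 has rank 1. Corank 1: A-series; mu = 4 gives A_4.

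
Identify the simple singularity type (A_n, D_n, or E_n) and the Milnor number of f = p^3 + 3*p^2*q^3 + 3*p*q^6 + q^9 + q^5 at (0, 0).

The Hessian of f at 0 is [[0, 0], [0, 0]] with rank 0, so corank 2. A Groebner basis of the Jacobian ideal J(f) in C{p,q} is {p^2/2 + p*q^3, q^4, p^3, p^2*q}; counting standard monomials gives mu = 8. Corank 2; j^3 = p^3 is a perfect cube, so E-series; the 5-jet and mu = 8 give E_8.

Type E_8, Milnor number mu = 8.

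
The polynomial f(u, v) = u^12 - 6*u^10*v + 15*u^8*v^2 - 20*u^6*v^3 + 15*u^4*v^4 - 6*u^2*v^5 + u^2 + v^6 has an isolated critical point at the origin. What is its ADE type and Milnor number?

Type A_{5}, Milnor number mu = 5.

The Hessian of f at 0 is [[2, 0], [0, 0]] with rank 1, so corank 1. A Groebner basis of the Jacobian ideal J(f) in C{u,v} is {v^5, u}; counting standard monomials gives mu = 5. Corank 1: A-series; mu = 5 gives A_5.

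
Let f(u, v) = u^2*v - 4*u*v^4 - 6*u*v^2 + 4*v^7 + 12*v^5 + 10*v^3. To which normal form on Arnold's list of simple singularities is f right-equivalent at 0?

The Hessian of f at 0 has rank 0. Corank 2; j^3 = v*(u^2 - 6*u*v + 10*v^2) splits into three distinct lines over C (the quadratic factor has nonzero discriminant), so D_4.

D4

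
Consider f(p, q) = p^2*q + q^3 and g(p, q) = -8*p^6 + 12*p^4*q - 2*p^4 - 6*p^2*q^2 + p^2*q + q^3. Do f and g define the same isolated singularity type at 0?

Yes.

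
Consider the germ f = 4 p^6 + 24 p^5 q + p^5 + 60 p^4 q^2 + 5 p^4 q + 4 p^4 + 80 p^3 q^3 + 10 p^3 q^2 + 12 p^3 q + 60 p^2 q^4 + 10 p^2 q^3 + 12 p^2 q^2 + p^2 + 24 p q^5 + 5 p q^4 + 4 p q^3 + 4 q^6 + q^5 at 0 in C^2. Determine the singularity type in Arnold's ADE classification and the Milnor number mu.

The Hessian of f at 0 is [[2, 0], [0, 0]] with rank 1, so corank 1. A Groebner basis of the Jacobian ideal J(f) in C{p,q} is {p/2 + q^3, p^2, p*q}; counting standard monomials gives mu = 4. Corank 1: A-series; mu = 4 gives A_4.

Type A4, Milnor number mu = 4.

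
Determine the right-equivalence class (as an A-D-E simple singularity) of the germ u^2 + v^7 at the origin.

The Hessian of f at 0 has rank 1. Corank 1: A-series; mu = 6 gives A_6.

A_{6}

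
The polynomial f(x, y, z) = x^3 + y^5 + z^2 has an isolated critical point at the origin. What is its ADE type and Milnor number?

The Hessian of f at 0 has rank 1. Corank 2; j^3 = x^3 is a perfect cube, so E-series; the 5-jet and mu = 8 give E_8.

Type E_8, Milnor number mu = 8.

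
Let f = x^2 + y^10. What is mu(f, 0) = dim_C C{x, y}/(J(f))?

9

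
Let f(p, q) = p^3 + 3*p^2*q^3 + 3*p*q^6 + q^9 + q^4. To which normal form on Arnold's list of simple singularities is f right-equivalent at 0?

E_6

The Hessian of f at 0 is [[0, 0], [0, 0]] with rank 0, so corank 2. A Groebner basis of the Jacobian ideal J(f) in C{p,q} is {q^3, p^2}; counting standard monomials gives mu = 6. Corank 2; j^3 = p^3 is a perfect cube, so E-series; the 4-jet and mu = 6 give E_6.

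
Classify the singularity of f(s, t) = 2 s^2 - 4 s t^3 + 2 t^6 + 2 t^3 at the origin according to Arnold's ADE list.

A_{2}

The Hessian of f at 0 has rank 1. Corank 1: A-series; mu = 2 gives A_2.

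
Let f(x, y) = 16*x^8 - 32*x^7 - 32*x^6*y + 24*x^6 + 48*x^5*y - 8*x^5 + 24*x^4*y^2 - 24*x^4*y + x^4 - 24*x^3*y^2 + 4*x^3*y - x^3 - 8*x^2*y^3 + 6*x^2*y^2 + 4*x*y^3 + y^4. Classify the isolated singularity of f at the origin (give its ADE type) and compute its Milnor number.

The Hessian of f at 0 has rank 0. Corank 2; j^3 = -x^3 is a perfect cube, so E-series; the 4-jet and mu = 6 give E_6.

Type E6, Milnor number mu = 6.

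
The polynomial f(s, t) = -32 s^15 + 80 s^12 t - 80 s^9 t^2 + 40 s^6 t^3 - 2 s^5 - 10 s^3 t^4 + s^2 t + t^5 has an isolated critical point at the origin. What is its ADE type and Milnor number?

The Hessian of f at 0 is [[0, 0], [0, 0]] with rank 0, so corank 2. A Groebner basis of the Jacobian ideal J(f) in C{s,t} is {s^2/5 + t^4, s^3, s*t}; counting standard monomials gives mu = 6. Corank 2; j^3 = s^2*t has shape L^2 M (L != M), so D-series; mu = 6 gives D_6.

Type D_6, Milnor number mu = 6.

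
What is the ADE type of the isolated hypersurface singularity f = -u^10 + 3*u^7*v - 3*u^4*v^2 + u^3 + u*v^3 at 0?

The Hessian of f at 0 has rank 0. Corank 2; j^3 = u^3 is a perfect cube, so E-series; the 4-jet and mu = 7 give E_7.

E_{7}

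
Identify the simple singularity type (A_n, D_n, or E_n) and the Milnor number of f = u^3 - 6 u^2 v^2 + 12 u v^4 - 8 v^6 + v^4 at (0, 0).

Type E6, Milnor number mu = 6.

The Hessian of f at 0 has rank 0. Corank 2; j^3 = u^3 is a perfect cube, so E-series; the 4-jet and mu = 6 give E_6.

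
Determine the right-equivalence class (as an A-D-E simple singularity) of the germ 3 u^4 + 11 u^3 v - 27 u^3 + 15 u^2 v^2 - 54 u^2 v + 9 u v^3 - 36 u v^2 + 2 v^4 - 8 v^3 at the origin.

E7

The Hessian of f at 0 has rank 0. Corank 2; j^3 = -(3*u + 2*v)^3 is a perfect cube, so E-series; the 4-jet and mu = 7 give E_7.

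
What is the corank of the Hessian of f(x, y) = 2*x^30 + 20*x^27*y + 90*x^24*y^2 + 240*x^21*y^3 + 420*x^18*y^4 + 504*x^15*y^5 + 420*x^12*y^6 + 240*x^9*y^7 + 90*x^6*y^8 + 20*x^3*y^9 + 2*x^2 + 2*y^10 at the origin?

1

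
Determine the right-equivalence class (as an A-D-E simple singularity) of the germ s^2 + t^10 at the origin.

The Hessian of f at 0 is [[2, 0], [0, 0]] with rank 1, so corank 1. A Groebner basis of the Jacobian ideal J(f) in C{s,t} is {t^9, s}; counting standard monomials gives mu = 9. Corank 1: A-series; mu = 9 gives A_9.

A_9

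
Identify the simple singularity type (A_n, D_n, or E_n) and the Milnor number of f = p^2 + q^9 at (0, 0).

Type A8, Milnor number mu = 8.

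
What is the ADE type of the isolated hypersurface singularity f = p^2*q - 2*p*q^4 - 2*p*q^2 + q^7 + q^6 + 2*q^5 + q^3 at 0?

The Hessian of f at 0 has rank 0. Corank 2; j^3 = q*(p - q)^2 has shape L^2 M (L != M), so D-series; mu = 7 gives D_7.

D7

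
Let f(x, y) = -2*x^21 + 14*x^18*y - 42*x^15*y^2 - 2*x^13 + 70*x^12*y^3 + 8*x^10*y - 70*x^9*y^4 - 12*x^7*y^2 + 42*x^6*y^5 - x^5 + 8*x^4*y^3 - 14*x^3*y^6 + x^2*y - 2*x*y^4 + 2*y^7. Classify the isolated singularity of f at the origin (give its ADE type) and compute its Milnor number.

The Hessian of f at 0 has rank 0. Corank 2; j^3 = x^2*y has shape L^2 M (L != M), so D-series; mu = 8 gives D_8.

Type D_{8}, Milnor number mu = 8.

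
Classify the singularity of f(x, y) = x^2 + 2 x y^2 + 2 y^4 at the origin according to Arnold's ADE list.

A_3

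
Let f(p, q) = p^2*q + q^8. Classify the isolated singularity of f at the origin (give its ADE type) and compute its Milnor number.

Type D_{9}, Milnor number mu = 9.

The Hessian of f at 0 has rank 0. Corank 2; j^3 = p^2*q has shape L^2 M (L != M), so D-series; mu = 9 gives D_9.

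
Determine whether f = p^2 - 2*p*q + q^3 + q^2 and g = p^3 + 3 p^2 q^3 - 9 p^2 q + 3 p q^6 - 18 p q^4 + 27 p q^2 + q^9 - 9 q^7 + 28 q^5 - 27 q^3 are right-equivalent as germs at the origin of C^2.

No.

The Hessian of f at 0 is [[2, -2], [-2, 2]] with rank 1, so corank 1. A Groebner basis of the Jacobian ideal J(f) in C{p,q} is {q^2, p - q}; counting standard monomials gives mu = 2. Corank 1: A-series; mu = 2 gives A_2. The Hessian of g at 0 is [[0, 0], [0, 0]] with rank 0, so corank 2. A Groebner basis of the Jacobian ideal J(g) in C{p,q} is {p^2/2 + p*q^3 - 3*p*q + 9*q^2/2, q^4, p^3 - 27*p*q^2 + 54*q^3, p^2*q - 6*p*q^2 + 9*q^3}; counting standard monomials gives mu = 8. Corank 2; j^3 = (p - 3*q)^3 is a perfect cube, so E-series; the 5-jet and mu = 8 give E_8. f is A_2 but g is E_8, hence not right-equivalent.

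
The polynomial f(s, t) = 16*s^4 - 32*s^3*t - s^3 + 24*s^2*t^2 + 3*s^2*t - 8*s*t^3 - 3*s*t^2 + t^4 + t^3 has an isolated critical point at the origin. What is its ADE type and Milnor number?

Type E6, Milnor number mu = 6.

The Hessian of f at 0 is [[0, 0], [0, 0]] with rank 0, so corank 2. A Groebner basis of the Jacobian ideal J(f) in C{s,t} is {t^4, s*t^2 - 5*t^3/6, s^2 - 2*s*t + t^2}; counting standard monomials gives mu = 6. Corank 2; j^3 = -(s - t)^3 is a perfect cube, so E-series; the 4-jet and mu = 6 give E_6.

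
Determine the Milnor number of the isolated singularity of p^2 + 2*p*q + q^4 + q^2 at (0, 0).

3

The Hessian of f at 0 has rank 1. Corank 1: A-series; mu = 3 gives A_3.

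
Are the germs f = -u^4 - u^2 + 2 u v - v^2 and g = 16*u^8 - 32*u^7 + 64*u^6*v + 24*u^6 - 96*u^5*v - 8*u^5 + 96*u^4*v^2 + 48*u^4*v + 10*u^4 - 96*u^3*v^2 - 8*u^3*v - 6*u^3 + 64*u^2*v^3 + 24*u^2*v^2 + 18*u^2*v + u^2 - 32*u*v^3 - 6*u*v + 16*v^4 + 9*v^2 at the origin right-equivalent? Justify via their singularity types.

Yes.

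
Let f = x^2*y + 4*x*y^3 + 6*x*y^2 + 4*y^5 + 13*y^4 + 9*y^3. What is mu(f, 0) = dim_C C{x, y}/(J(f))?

5

The Hessian of f at 0 has rank 0. Corank 2; j^3 = y*(x + 3*y)^2 has shape L^2 M (L != M), so D-series; mu = 5 gives D_5.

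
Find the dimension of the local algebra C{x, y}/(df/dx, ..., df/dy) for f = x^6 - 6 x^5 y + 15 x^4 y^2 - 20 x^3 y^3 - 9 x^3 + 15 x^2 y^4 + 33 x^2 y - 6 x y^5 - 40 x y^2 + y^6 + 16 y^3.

The Hessian of f at 0 has rank 0. Corank 2; j^3 = -(x - y)*(3*x - 4*y)^2 has shape L^2 M (L != M), so D-series; mu = 7 gives D_7.

7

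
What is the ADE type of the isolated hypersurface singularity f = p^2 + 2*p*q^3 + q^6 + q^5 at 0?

The Hessian of f at 0 is [[2, 0], [0, 0]] with rank 1, so corank 1. A Groebner basis of the Jacobian ideal J(f) in C{p,q} is {p + q^3, p^2, p*q}; counting standard monomials gives mu = 4. Corank 1: A-series; mu = 4 gives A_4.

A_4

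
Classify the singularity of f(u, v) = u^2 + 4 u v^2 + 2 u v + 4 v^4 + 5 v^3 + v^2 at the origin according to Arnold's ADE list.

A_2

The Hessian of f at 0 has rank 1. Corank 1: A-series; mu = 2 gives A_2.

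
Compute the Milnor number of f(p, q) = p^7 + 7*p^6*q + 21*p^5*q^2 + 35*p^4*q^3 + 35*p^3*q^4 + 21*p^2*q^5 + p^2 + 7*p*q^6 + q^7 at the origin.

6

The Hessian of f at 0 is [[2, 0], [0, 0]] with rank 1, so corank 1. A Groebner basis of the Jacobian ideal J(f) in C{p,q} is {q^6, p}; counting standard monomials gives mu = 6. Corank 1: A-series; mu = 6 gives A_6.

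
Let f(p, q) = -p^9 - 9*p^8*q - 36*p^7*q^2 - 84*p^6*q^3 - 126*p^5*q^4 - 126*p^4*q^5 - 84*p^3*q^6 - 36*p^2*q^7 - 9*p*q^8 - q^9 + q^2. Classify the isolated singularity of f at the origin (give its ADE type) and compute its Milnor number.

Type A_{8}, Milnor number mu = 8.

The Hessian of f at 0 has rank 1. Corank 1: A-series; mu = 8 gives A_8.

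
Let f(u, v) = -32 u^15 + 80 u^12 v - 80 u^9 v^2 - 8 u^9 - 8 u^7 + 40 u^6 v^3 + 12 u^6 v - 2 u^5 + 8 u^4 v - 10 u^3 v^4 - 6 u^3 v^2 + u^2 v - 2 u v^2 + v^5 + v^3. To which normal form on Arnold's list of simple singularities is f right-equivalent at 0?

The Hessian of f at 0 has rank 0. Corank 2; j^3 = v*(u - v)^2 has shape L^2 M (L != M), so D-series; mu = 6 gives D_6.

D_{6}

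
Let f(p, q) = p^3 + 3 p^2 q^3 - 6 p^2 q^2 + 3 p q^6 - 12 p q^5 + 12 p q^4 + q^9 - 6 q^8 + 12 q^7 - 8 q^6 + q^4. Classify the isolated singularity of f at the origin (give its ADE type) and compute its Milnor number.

Type E_{6}, Milnor number mu = 6.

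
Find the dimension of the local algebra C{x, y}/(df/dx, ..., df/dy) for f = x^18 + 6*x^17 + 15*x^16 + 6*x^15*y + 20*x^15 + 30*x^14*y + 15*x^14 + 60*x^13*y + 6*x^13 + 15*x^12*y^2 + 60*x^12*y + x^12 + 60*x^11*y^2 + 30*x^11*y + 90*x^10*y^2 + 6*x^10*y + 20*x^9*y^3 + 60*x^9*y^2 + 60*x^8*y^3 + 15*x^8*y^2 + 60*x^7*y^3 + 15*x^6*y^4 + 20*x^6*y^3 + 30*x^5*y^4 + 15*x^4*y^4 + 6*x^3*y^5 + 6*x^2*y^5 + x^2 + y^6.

5

The Hessian of f at 0 has rank 1. Corank 1: A-series; mu = 5 gives A_5.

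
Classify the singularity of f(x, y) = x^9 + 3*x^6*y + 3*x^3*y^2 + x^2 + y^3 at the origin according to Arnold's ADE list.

The Hessian of f at 0 has rank 1. Corank 1: A-series; mu = 2 gives A_2.

A_2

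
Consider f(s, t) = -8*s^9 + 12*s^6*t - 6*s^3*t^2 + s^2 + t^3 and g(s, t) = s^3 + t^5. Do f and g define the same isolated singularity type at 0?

The Hessian of f at 0 is [[2, 0], [0, 0]] with rank 1, so corank 1. A Groebner basis of the Jacobian ideal J(f) in C{s,t} is {t^2, s}; counting standard monomials gives mu = 2. Corank 1: A-series; mu = 2 gives A_2. The Hessian of g at 0 is [[0, 0], [0, 0]] with rank 0, so corank 2. A Groebner basis of the Jacobian ideal J(g) in C{s,t} is {t^4, s^2}; counting standard monomials gives mu = 8. Corank 2; j^3 = s^3 is a perfect cube, so E-series; the 5-jet and mu = 8 give E_8. f is A_2 but g is E_8, hence not right-equivalent.

No.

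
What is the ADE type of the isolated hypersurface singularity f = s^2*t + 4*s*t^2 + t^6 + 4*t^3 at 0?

D7

The Hessian of f at 0 has rank 0. Corank 2; j^3 = t*(s + 2*t)^2 has shape L^2 M (L != M), so D-series; mu = 7 gives D_7.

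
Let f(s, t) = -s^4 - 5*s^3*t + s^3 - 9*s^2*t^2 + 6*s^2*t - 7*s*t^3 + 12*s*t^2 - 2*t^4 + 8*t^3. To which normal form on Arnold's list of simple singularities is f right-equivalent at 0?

E_{7}

The Hessian of f at 0 has rank 0. Corank 2; j^3 = (s + 2*t)^3 is a perfect cube, so E-series; the 4-jet and mu = 7 give E_7.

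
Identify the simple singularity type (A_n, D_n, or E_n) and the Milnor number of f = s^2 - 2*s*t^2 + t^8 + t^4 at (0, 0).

The Hessian of f at 0 has rank 1. Corank 1: A-series; mu = 7 gives A_7.

Type A_7, Milnor number mu = 7.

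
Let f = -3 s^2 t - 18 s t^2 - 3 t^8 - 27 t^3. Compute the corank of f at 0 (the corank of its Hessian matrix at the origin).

2

The Hessian at 0 is [[0, 0], [0, 0]] of rank 0; hence corank 2.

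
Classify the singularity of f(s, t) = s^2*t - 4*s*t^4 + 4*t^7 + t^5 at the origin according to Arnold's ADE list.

D6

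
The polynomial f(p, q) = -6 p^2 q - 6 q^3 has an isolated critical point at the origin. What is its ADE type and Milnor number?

Type D4, Milnor number mu = 4.

The Hessian of f at 0 is [[0, 0], [0, 0]] with rank 0, so corank 2. A Groebner basis of the Jacobian ideal J(f) in C{p,q} is {q^3, p^2 + 3*q^2, p*q}; counting standard monomials gives mu = 4. Corank 2; j^3 = -6*q*(p^2 + q^2) splits into three distinct lines over C (the quadratic factor has nonzero discriminant), so D_4.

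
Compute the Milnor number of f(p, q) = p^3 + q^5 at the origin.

8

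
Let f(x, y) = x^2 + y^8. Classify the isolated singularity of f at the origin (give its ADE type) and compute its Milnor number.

Type A_7, Milnor number mu = 7.

The Hessian of f at 0 has rank 1. Corank 1: A-series; mu = 7 gives A_7.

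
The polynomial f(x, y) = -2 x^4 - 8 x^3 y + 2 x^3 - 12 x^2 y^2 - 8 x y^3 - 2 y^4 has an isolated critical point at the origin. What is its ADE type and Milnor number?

The Hessian of f at 0 is [[0, 0], [0, 0]] with rank 0, so corank 2. A Groebner basis of the Jacobian ideal J(f) in C{x,y} is {y^4, x*y^2 + y^3/3, x^2}; counting standard monomials gives mu = 6. Corank 2; j^3 = 2*x^3 is a perfect cube, so E-series; the 4-jet and mu = 6 give E_6.

Type E_{6}, Milnor number mu = 6.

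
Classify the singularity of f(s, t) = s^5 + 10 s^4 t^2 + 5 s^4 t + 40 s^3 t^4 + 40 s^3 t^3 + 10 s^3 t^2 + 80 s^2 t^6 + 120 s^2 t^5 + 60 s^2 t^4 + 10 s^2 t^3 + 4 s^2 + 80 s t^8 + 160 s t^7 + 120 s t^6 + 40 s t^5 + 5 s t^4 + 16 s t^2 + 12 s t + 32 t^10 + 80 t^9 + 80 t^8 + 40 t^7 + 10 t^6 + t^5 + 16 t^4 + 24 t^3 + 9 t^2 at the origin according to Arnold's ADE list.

A4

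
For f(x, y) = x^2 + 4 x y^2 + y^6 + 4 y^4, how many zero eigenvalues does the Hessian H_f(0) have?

1

The Hessian at 0 is [[2, 0], [0, 0]] of rank 1; hence corank 1.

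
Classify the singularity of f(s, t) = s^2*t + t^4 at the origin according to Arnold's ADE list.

D_{5}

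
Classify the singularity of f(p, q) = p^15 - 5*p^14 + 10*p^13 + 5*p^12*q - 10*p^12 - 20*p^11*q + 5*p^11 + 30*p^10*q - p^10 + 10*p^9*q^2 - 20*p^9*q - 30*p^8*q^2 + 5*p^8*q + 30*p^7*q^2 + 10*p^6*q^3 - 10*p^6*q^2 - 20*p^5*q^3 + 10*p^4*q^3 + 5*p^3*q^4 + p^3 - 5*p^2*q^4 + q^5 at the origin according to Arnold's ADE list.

E_{8}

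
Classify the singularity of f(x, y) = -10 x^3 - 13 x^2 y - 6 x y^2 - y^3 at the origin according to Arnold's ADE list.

D4

The Hessian of f at 0 is [[0, 0], [0, 0]] with rank 0, so corank 2. A Groebner basis of the Jacobian ideal J(f) in C{x,y} is {y^3, x^2 - 3*y^2/11, x*y + 6*y^2/11}; counting standard monomials gives mu = 4. Corank 2; j^3 = -(2*x + y)*(5*x^2 + 4*x*y + y^2) splits into three distinct lines over C (the quadratic factor has nonzero discriminant), so D_4.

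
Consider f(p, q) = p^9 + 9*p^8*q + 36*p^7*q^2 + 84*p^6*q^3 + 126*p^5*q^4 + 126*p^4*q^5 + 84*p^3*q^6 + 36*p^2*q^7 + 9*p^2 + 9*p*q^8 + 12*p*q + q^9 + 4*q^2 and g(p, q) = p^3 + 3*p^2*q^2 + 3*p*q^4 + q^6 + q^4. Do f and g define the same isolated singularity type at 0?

No.

The Hessian of f at 0 has rank 1. Corank 1: A-series; mu = 8 gives A_8. The Hessian of g at 0 has rank 0. Corank 2; j^3 = p^3 is a perfect cube, so E-series; the 4-jet and mu = 6 give E_6. f is A_8 but g is E_6, hence not right-equivalent.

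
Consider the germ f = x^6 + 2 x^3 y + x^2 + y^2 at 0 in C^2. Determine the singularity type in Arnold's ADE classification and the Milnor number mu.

Type A_{1}, Milnor number mu = 1.

The Hessian of f at 0 is [[2, 0], [0, 2]] with rank 2, so corank 0. A Groebner basis of the Jacobian ideal J(f) in C{x,y} is {x, y}; counting standard monomials gives mu = 1. Corank 0: nondegenerate Morse point, so A_1.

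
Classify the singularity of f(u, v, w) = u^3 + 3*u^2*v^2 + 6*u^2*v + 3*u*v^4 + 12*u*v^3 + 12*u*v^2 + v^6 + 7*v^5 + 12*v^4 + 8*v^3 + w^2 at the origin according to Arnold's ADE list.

E_8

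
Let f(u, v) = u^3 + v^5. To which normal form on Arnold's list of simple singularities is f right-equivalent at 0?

E_8

The Hessian of f at 0 is [[0, 0], [0, 0]] with rank 0, so corank 2. A Groebner basis of the Jacobian ideal J(f) in C{u,v} is {v^4, u^2}; counting standard monomials gives mu = 8. Corank 2; j^3 = u^3 is a perfect cube, so E-series; the 5-jet and mu = 8 give E_8.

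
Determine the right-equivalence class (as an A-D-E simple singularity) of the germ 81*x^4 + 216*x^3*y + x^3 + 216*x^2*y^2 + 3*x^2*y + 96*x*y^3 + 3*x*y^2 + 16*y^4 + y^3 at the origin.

E_6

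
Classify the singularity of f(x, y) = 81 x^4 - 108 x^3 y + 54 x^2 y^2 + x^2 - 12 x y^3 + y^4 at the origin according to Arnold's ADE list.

A3

The Hessian of f at 0 has rank 1. Corank 1: A-series; mu = 3 gives A_3.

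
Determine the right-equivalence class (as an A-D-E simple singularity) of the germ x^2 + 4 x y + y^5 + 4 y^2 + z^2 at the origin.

The Hessian of f at 0 is [[2, 4, 0], [4, 8, 0], [0, 0, 2]] with rank 2, so corank 1. A Groebner basis of the Jacobian ideal J(f) in C{x,y,z} is {y^4, x + 2*y, z}; counting standard monomials gives mu = 4. Corank 1: A-series; mu = 4 gives A_4.

A_{4}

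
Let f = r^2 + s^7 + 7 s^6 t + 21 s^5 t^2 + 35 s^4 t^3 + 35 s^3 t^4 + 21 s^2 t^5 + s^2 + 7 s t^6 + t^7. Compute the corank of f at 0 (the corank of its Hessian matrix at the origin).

1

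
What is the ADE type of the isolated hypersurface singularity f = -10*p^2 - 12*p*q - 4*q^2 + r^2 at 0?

The Hessian of f at 0 is [[-20, -12, 0], [-12, -8, 0], [0, 0, 2]] with rank 3, so corank 0. A Groebner basis of the Jacobian ideal J(f) in C{p,q,r} is {p, q, r}; counting standard monomials gives mu = 1. Corank 0: nondegenerate Morse point, so A_1.

A_1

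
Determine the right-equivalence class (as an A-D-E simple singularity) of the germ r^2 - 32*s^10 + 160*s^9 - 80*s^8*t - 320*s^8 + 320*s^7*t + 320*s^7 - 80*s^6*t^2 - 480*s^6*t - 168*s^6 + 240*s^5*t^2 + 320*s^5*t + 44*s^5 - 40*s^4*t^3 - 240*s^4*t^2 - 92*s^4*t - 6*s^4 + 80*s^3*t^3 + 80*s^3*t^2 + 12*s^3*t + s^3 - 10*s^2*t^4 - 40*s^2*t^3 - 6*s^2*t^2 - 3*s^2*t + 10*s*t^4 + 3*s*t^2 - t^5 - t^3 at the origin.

E_{8}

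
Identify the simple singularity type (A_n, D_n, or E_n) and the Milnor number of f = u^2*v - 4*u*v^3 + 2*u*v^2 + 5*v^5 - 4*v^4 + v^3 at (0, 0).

The Hessian of f at 0 is [[0, 0], [0, 0]] with rank 0, so corank 2. A Groebner basis of the Jacobian ideal J(f) in C{u,v} is {u^3 + 6*u^2 + 25*u*v/2 + 13*v^2/2, u^2*v - 4*u^2 - 17*u*v/2 - 9*v^2/2, 2*u^2 + u*v^2 + 9*u*v/2 + 5*v^2/2, -u*v/2 + v^3 - v^2/2}; counting standard monomials gives mu = 6. Corank 2; j^3 = v*(u + v)^2 has shape L^2 M (L != M), so D-series; mu = 6 gives D_6.

Type D_6, Milnor number mu = 6.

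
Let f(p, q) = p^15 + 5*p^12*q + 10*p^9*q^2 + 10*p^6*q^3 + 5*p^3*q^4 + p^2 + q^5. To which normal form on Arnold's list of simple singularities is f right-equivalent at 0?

A_{4}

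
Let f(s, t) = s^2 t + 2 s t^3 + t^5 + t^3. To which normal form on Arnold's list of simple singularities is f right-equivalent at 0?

D_4

The Hessian of f at 0 has rank 0. Corank 2; j^3 = t*(s^2 + t^2) splits into three distinct lines over C (the quadratic factor has nonzero discriminant), so D_4.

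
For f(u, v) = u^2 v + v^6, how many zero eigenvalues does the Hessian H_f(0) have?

2

Hessian at 0 has rank 0.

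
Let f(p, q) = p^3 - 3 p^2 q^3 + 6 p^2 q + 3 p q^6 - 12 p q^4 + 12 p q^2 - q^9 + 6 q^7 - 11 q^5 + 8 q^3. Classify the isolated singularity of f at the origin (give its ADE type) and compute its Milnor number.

The Hessian of f at 0 is [[0, 0], [0, 0]] with rank 0, so corank 2. A Groebner basis of the Jacobian ideal J(f) in C{p,q} is {-p^2/2 + p*q^3 - 2*p*q - 2*q^2, q^4, p^3 - 12*p*q^2 - 16*q^3, p^2*q + 4*p*q^2 + 4*q^3}; counting standard monomials gives mu = 8. Corank 2; j^3 = (p + 2*q)^3 is a perfect cube, so E-series; the 5-jet and mu = 8 give E_8.

Type E_8, Milnor number mu = 8.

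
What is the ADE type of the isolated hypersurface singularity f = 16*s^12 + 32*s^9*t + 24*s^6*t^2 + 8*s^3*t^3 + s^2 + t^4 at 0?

A_{3}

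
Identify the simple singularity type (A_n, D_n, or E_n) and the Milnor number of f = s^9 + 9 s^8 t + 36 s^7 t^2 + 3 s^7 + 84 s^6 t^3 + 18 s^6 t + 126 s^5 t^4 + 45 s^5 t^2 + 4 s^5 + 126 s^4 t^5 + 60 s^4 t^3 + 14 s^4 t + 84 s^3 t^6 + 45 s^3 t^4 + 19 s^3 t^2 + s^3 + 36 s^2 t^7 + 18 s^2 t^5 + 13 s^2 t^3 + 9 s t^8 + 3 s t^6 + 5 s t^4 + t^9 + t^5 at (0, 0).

Type E_{8}, Milnor number mu = 8.

The Hessian of f at 0 is [[0, 0], [0, 0]] with rank 0, so corank 2. A Groebner basis of the Jacobian ideal J(f) in C{s,t} is {s^2/2 + s*t^3, -2*s^2 + t^4, s^3, s^2*t}; counting standard monomials gives mu = 8. Corank 2; j^3 = s^3 is a perfect cube, so E-series; the 5-jet and mu = 8 give E_8.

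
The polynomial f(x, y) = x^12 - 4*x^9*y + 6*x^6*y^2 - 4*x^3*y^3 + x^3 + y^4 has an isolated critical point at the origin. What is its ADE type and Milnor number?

The Hessian of f at 0 is [[0, 0], [0, 0]] with rank 0, so corank 2. A Groebner basis of the Jacobian ideal J(f) in C{x,y} is {y^3, x^2}; counting standard monomials gives mu = 6. Corank 2; j^3 = x^3 is a perfect cube, so E-series; the 4-jet and mu = 6 give E_6.

Type E_{6}, Milnor number mu = 6.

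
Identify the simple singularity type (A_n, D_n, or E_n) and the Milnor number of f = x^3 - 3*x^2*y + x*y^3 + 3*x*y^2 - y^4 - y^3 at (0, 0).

The Hessian of f at 0 has rank 0. Corank 2; j^3 = (x - y)^3 is a perfect cube, so E-series; the 4-jet and mu = 7 give E_7.

Type E_7, Milnor number mu = 7.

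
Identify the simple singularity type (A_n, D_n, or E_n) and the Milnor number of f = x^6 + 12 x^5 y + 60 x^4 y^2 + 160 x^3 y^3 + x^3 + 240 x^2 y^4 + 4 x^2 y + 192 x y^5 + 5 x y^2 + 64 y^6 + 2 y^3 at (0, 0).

Type D_7, Milnor number mu = 7.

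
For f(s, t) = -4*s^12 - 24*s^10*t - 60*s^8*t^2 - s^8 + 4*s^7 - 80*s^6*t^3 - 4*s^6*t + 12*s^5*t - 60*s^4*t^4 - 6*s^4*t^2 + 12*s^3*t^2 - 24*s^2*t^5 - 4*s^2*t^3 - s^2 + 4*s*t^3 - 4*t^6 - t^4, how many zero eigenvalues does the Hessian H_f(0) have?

Hessian at 0 has rank 1.

1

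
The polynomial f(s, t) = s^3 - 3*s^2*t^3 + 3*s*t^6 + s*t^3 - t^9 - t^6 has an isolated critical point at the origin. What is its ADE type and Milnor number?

The Hessian of f at 0 has rank 0. Corank 2; j^3 = s^3 is a perfect cube, so E-series; the 4-jet and mu = 7 give E_7.

Type E7, Milnor number mu = 7.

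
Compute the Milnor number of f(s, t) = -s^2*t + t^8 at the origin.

The Hessian of f at 0 has rank 0. Corank 2; j^3 = -s^2*t has shape L^2 M (L != M), so D-series; mu = 9 gives D_9.

9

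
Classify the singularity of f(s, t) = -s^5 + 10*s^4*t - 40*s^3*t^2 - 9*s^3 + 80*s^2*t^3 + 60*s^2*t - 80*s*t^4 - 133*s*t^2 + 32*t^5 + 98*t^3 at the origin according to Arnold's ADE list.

D_6

The Hessian of f at 0 is [[0, 0], [0, 0]] with rank 0, so corank 2. A Groebner basis of the Jacobian ideal J(f) in C{s,t} is {-243*s*t/5 + t^4 + 567*t^2/5, s*t^2 - 7*t^3/3, s^2 - 13*s*t/3 + 14*t^2/3}; counting standard monomials gives mu = 6. Corank 2; j^3 = -(s - 2*t)*(3*s - 7*t)^2 has shape L^2 M (L != M), so D-series; mu = 6 gives D_6.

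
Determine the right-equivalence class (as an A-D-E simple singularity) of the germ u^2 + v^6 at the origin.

A_{5}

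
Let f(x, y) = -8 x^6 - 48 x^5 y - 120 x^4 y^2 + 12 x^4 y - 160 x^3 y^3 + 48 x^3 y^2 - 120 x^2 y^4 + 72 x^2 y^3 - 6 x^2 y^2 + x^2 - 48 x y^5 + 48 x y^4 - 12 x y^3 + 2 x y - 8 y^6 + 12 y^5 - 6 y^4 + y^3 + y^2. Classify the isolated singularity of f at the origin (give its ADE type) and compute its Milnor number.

Type A_{2}, Milnor number mu = 2.

The Hessian of f at 0 is [[2, 2], [2, 2]] with rank 1, so corank 1. A Groebner basis of the Jacobian ideal J(f) in C{x,y} is {y^2, x + y}; counting standard monomials gives mu = 2. Corank 1: A-series; mu = 2 gives A_2.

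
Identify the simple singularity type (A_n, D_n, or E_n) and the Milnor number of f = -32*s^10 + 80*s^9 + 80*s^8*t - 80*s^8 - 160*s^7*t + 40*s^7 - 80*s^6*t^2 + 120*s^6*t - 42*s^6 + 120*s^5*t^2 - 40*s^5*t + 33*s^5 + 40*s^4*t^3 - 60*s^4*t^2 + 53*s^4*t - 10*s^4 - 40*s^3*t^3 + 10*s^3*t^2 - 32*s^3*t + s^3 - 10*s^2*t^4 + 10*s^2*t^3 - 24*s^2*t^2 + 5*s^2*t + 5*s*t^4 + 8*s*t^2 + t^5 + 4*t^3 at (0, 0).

Type D6, Milnor number mu = 6.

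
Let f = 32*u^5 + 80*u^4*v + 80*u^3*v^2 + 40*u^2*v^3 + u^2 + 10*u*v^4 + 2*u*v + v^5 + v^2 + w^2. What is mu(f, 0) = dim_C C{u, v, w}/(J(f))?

The Hessian of f at 0 has rank 2. Corank 1: A-series; mu = 4 gives A_4.

4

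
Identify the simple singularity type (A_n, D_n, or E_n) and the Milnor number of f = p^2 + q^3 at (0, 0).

Type A_{2}, Milnor number mu = 2.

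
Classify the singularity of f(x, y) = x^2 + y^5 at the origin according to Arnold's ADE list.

A_{4}

The Hessian of f at 0 is [[2, 0], [0, 0]] with rank 1, so corank 1. A Groebner basis of the Jacobian ideal J(f) in C{x,y} is {y^4, x}; counting standard monomials gives mu = 4. Corank 1: A-series; mu = 4 gives A_4.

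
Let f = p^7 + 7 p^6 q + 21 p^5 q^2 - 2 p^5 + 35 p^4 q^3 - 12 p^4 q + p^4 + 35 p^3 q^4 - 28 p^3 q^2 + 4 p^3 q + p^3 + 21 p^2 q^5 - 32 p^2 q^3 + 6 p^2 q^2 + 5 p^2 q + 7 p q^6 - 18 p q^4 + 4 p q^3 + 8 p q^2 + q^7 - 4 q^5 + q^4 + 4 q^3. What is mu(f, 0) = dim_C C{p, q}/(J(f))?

5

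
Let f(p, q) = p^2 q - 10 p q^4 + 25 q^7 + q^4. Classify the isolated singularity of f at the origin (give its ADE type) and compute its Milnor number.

The Hessian of f at 0 has rank 0. Corank 2; j^3 = p^2*q has shape L^2 M (L != M), so D-series; mu = 5 gives D_5.

Type D_5, Milnor number mu = 5.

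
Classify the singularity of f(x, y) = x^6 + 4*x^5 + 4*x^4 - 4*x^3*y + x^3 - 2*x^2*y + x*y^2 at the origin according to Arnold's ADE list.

D7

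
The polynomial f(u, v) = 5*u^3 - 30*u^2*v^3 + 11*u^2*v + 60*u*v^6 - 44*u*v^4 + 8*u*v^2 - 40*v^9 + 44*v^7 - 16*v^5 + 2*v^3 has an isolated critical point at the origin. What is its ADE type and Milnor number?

Type D4, Milnor number mu = 4.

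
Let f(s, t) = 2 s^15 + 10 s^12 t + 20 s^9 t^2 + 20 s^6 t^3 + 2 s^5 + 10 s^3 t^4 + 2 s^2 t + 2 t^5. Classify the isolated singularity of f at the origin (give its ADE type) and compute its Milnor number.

The Hessian of f at 0 has rank 0. Corank 2; j^3 = 2*s^2*t has shape L^2 M (L != M), so D-series; mu = 6 gives D_6.

Type D_{6}, Milnor number mu = 6.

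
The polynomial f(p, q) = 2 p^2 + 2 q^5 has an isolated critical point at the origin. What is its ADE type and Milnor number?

Type A_{4}, Milnor number mu = 4.

The Hessian of f at 0 has rank 1. Corank 1: A-series; mu = 4 gives A_4.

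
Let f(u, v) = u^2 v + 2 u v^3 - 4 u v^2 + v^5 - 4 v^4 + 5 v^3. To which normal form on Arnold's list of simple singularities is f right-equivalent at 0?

D_4

The Hessian of f at 0 has rank 0. Corank 2; j^3 = v*(u^2 - 4*u*v + 5*v^2) splits into three distinct lines over C (the quadratic factor has nonzero discriminant), so D_4.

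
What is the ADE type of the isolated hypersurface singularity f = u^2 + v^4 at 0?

A_{3}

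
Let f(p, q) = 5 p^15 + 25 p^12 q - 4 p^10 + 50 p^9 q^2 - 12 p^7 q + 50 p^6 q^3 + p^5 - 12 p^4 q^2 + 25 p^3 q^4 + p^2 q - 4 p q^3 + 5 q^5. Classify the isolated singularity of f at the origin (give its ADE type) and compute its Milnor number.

The Hessian of f at 0 has rank 0. Corank 2; j^3 = p^2*q has shape L^2 M (L != M), so D-series; mu = 6 gives D_6.

Type D_6, Milnor number mu = 6.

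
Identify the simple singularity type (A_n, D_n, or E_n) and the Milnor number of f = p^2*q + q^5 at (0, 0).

Type D_{6}, Milnor number mu = 6.

The Hessian of f at 0 has rank 0. Corank 2; j^3 = p^2*q has shape L^2 M (L != M), so D-series; mu = 6 gives D_6.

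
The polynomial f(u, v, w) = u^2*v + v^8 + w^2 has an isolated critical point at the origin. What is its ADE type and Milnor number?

Type D_{9}, Milnor number mu = 9.

The Hessian of f at 0 is [[0, 0, 0], [0, 0, 0], [0, 0, 2]] with rank 1, so corank 2. A Groebner basis of the Jacobian ideal J(f) in C{u,v,w} is {u^2/8 + v^7, u^3, u*v, w}; counting standard monomials gives mu = 9. Corank 2; j^3 = u^2*v has shape L^2 M (L != M), so D-series; mu = 9 gives D_9.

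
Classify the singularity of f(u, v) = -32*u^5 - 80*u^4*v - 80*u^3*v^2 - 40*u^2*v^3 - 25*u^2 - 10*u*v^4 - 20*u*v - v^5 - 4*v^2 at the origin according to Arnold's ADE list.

A4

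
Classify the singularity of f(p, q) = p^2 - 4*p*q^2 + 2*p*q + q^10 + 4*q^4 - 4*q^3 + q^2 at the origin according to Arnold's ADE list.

A_9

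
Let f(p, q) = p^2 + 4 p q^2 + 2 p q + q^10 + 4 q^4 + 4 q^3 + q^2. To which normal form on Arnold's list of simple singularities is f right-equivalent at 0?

A_9

The Hessian of f at 0 has rank 1. Corank 1: A-series; mu = 9 gives A_9.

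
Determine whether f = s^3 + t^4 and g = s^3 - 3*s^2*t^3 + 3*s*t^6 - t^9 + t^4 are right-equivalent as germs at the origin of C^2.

The Hessian of f at 0 has rank 0. Corank 2; j^3 = s^3 is a perfect cube, so E-series; the 4-jet and mu = 6 give E_6. The Hessian of g at 0 has rank 0. Corank 2; j^3 = s^3 is a perfect cube, so E-series; the 4-jet and mu = 6 give E_6. Both have type E_6, hence right-equivalent.

Yes.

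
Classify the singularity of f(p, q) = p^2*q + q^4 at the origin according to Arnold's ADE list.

The Hessian of f at 0 is [[0, 0], [0, 0]] with rank 0, so corank 2. A Groebner basis of the Jacobian ideal J(f) in C{p,q} is {p^3, p^2/4 + q^3, p*q}; counting standard monomials gives mu = 5. Corank 2; j^3 = p^2*q has shape L^2 M (L != M), so D-series; mu = 5 gives D_5.

D_5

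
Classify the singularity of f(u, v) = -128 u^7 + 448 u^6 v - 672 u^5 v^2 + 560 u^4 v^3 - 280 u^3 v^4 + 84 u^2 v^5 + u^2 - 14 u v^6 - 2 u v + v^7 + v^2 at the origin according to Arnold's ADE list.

A_{6}

The Hessian of f at 0 is [[2, -2], [-2, 2]] with rank 1, so corank 1. A Groebner basis of the Jacobian ideal J(f) in C{u,v} is {v^6, u - v}; counting standard monomials gives mu = 6. Corank 1: A-series; mu = 6 gives A_6.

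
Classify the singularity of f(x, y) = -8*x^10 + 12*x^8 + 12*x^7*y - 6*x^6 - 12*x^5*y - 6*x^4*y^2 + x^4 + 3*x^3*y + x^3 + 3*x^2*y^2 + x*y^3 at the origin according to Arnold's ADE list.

The Hessian of f at 0 is [[0, 0], [0, 0]] with rank 0, so corank 2. A Groebner basis of the Jacobian ideal J(f) in C{x,y} is {3*x^2 + y^4 + y^3, x^3, x^2*y - x^2 - y^3/3, 2*x^2 + x*y^2 + 2*y^3/3}; counting standard monomials gives mu = 7. Corank 2; j^3 = x^3 is a perfect cube, so E-series; the 4-jet and mu = 7 give E_7.

E_7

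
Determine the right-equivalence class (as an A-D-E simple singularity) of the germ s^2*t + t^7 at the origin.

The Hessian of f at 0 has rank 0. Corank 2; j^3 = s^2*t has shape L^2 M (L != M), so D-series; mu = 8 gives D_8.

D8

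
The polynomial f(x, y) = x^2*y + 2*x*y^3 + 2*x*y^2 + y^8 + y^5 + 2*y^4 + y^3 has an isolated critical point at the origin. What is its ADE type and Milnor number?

The Hessian of f at 0 is [[0, 0], [0, 0]] with rank 0, so corank 2. A Groebner basis of the Jacobian ideal J(f) in C{x,y} is {x^4 + 6*x^3 + 14*x^2*y + x^2/2 + 23*x*y^2/2 - 5*x*y/2 - 3*y^2, x^3*y - 3*x^3 - 6*x^2*y - x^2/8 - 33*x*y^2/8 + 7*x*y/8 + y^2, x^3 + x^2*y^2 + x^2*y, x*y + y^3 + y^2}; counting standard monomials gives mu = 9. Corank 2; j^3 = y*(x + y)^2 has shape L^2 M (L != M), so D-series; mu = 9 gives D_9.

Type D_9, Milnor number mu = 9.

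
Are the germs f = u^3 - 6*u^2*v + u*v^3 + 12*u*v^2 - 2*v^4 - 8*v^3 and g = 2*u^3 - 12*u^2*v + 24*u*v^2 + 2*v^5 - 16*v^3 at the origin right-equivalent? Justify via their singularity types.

No.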